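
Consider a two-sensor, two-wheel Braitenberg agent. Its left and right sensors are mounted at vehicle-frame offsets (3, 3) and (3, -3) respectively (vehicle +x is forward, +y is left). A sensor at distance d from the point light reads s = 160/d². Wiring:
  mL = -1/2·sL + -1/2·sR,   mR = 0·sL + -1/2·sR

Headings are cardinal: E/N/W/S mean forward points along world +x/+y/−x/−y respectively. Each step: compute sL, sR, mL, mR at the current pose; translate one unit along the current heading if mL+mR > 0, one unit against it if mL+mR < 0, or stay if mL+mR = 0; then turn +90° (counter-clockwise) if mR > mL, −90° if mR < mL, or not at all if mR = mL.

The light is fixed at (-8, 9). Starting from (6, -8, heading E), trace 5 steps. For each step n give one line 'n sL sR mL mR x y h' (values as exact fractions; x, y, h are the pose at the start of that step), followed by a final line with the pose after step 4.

n=0: pose=(6,-8,E); sL=32/97, sR=160/689; mL=-18784/66833, mR=-80/689; mL+mR=-26544/66833 → advance -1; mR−mL=16/97 → turn +1·90°
n=1: pose=(5,-8,N); sL=20/37, sR=40/113; mL=-1870/4181, mR=-20/113; mL+mR=-2610/4181 → advance -1; mR−mL=10/37 → turn +1·90°
n=2: pose=(5,-9,W); sL=160/541, sR=32/65; mL=-13856/35165, mR=-16/65; mL+mR=-22512/35165 → advance -1; mR−mL=80/541 → turn +1·90°
n=3: pose=(6,-9,S); sL=16/73, sR=80/281; mL=-5168/20513, mR=-40/281; mL+mR=-8088/20513 → advance -1; mR−mL=8/73 → turn +1·90°
n=4: pose=(6,-8,E); sL=32/97, sR=160/689; mL=-18784/66833, mR=-80/689; mL+mR=-26544/66833 → advance -1; mR−mL=16/97 → turn +1·90°

0 32/97 160/689 -18784/66833 -80/689 6 -8 E
1 20/37 40/113 -1870/4181 -20/113 5 -8 N
2 160/541 32/65 -13856/35165 -16/65 5 -9 W
3 16/73 80/281 -5168/20513 -40/281 6 -9 S
4 32/97 160/689 -18784/66833 -80/689 6 -8 E
final 5 -8 N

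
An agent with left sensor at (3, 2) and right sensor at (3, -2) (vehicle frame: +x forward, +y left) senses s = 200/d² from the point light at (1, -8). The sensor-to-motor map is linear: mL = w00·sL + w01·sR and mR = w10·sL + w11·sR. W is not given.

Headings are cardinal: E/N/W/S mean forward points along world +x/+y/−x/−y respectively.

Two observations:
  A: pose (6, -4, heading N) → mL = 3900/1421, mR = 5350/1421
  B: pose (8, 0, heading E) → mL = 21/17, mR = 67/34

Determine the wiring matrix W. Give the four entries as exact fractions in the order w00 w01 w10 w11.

1/2 1/2 1/2 1

obs A: pose=(6,-4,N) → sL=100/29, sR=100/49, mL=3900/1421, mR=5350/1421
obs B: pose=(8,0,E) → sL=1, sR=25/17, mL=21/17, mR=67/34
sensor matrix S = [[100/29, 100/49], [1, 25/17]]; det S = 73200/24157
solve [mL_A; mL_B] = S·[w00; w01] and [mR_A; mR_B] = S·[w10; w11]:
  w00 = 1/2, w01 = 1/2, w10 = 1/2, w11 = 1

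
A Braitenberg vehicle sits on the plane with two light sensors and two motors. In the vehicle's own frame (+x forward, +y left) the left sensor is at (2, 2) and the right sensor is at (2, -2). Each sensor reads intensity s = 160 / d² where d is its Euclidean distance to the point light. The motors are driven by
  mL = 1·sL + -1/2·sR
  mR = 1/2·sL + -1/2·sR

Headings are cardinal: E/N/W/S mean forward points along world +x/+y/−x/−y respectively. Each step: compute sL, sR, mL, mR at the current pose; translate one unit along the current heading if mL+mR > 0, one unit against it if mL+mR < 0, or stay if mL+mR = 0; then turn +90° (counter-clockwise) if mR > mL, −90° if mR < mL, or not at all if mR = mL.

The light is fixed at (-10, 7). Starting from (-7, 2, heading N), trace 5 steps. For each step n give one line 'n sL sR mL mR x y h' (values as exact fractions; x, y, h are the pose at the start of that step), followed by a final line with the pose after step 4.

0 16 80/17 232/17 96/17 -7 2 N
1 160/29 160/61 7440/1769 2560/1769 -7 3 E
2 20/9 4 2/9 -8/9 -6 3 S
3 160/29 32 -304/29 -384/29 -6 4 W
4 16 16/5 72/5 32/5 -5 4 N
final -5 5 E

n=0: pose=(-7,2,N); sL=16, sR=80/17; mL=232/17, mR=96/17; mL+mR=328/17 → advance +1; mR−mL=-8 → turn -1·90°
n=1: pose=(-7,3,E); sL=160/29, sR=160/61; mL=7440/1769, mR=2560/1769; mL+mR=10000/1769 → advance +1; mR−mL=-80/29 → turn -1·90°
n=2: pose=(-6,3,S); sL=20/9, sR=4; mL=2/9, mR=-8/9; mL+mR=-2/3 → advance -1; mR−mL=-10/9 → turn -1·90°
n=3: pose=(-6,4,W); sL=160/29, sR=32; mL=-304/29, mR=-384/29; mL+mR=-688/29 → advance -1; mR−mL=-80/29 → turn -1·90°
n=4: pose=(-5,4,N); sL=16, sR=16/5; mL=72/5, mR=32/5; mL+mR=104/5 → advance +1; mR−mL=-8 → turn -1·90°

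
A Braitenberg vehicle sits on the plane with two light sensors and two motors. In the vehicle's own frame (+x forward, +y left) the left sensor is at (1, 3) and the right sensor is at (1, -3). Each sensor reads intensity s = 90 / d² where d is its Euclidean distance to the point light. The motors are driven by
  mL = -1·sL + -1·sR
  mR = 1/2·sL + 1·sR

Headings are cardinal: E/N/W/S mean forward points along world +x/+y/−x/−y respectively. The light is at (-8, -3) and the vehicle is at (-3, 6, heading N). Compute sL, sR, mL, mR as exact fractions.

left sensor world pos  = (-6, 7); dL² = 104
right sensor world pos = (0, 7); dR² = 164
sL = 90/104 = 45/52
sR = 90/164 = 45/82
mL = -1·sL + -1·sR = -3015/2132
mR = 1/2·sL + 1·sR = 4185/4264

45/52 45/82 -3015/2132 4185/4264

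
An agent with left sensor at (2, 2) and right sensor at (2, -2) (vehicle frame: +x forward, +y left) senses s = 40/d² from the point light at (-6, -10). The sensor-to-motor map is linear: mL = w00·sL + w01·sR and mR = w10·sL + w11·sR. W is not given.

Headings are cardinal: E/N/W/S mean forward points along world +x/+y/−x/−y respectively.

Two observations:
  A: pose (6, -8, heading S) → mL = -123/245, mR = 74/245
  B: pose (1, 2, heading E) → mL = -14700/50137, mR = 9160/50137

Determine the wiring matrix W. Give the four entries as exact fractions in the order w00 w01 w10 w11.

obs A: pose=(6,-8,S) → sL=10/49, sR=2/5, mL=-123/245, mR=74/245
obs B: pose=(1,2,E) → sL=40/277, sR=40/181, mL=-14700/50137, mR=9160/50137
sensor matrix S = [[10/49, 2/5], [40/277, 40/181]]; det S = -31104/2456713
solve [mL_A; mL_B] = S·[w00; w01] and [mR_A; mR_B] = S·[w10; w11]:
  w00 = -1/2, w01 = -1, w10 = 1/2, w11 = 1/2

-1/2 -1 1/2 1/2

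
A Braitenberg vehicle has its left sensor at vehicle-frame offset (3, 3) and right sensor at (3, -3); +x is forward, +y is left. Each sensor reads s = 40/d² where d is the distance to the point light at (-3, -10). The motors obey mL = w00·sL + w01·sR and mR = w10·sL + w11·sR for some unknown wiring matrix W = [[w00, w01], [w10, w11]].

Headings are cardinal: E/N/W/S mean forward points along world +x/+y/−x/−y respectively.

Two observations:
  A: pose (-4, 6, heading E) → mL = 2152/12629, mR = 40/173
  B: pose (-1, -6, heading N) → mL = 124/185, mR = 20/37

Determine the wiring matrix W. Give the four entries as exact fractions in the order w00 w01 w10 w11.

1/2 1/2 0 1

obs A: pose=(-4,6,E) → sL=8/73, sR=40/173, mL=2152/12629, mR=40/173
obs B: pose=(-1,-6,N) → sL=4/5, sR=20/37, mL=124/185, mR=20/37
sensor matrix S = [[8/73, 40/173], [4/5, 20/37]]; det S = -58752/467273
solve [mL_A; mL_B] = S·[w00; w01] and [mR_A; mR_B] = S·[w10; w11]:
  w00 = 1/2, w01 = 1/2, w10 = 0, w11 = 1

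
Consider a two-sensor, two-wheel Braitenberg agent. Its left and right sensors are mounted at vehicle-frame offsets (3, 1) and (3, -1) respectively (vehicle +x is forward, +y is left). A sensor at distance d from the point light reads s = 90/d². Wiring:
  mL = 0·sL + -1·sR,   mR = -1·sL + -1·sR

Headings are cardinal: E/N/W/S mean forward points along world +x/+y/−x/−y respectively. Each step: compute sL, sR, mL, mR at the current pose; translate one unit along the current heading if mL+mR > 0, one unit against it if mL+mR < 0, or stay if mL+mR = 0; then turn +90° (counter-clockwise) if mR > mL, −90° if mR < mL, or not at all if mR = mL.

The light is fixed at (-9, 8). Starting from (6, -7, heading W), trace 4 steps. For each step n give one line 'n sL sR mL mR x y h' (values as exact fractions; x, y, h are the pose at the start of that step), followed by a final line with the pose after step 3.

n=0: pose=(6,-7,W); sL=9/40, sR=9/34; mL=-9/34, mR=-333/680; mL+mR=-513/680 → advance -1; mR−mL=-9/40 → turn -1·90°
n=1: pose=(7,-7,N); sL=10/41, sR=90/433; mL=-90/433, mR=-8020/17753; mL+mR=-11710/17753 → advance -1; mR−mL=-10/41 → turn -1·90°
n=2: pose=(7,-8,E); sL=45/293, sR=9/65; mL=-9/65, mR=-5562/19045; mL+mR=-8199/19045 → advance -1; mR−mL=-45/293 → turn -1·90°
n=3: pose=(6,-8,S); sL=90/617, sR=90/557; mL=-90/557, mR=-105660/343669; mL+mR=-161190/343669 → advance -1; mR−mL=-90/617 → turn -1·90°

0 9/40 9/34 -9/34 -333/680 6 -7 W
1 10/41 90/433 -90/433 -8020/17753 7 -7 N
2 45/293 9/65 -9/65 -5562/19045 7 -8 E
3 90/617 90/557 -90/557 -105660/343669 6 -8 S
final 6 -7 W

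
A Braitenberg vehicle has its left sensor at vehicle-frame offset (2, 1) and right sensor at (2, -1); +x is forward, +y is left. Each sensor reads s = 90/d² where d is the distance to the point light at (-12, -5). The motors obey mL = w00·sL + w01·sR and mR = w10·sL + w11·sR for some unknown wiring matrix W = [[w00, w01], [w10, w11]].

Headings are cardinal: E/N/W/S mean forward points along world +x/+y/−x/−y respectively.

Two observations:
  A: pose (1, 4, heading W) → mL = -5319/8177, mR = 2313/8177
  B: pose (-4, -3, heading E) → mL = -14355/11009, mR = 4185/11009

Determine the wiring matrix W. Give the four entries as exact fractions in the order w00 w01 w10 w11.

obs A: pose=(1,4,W) → sL=18/37, sR=90/221, mL=-5319/8177, mR=2313/8177
obs B: pose=(-4,-3,E) → sL=90/109, sR=90/101, mL=-14355/11009, mR=4185/11009
sensor matrix S = [[18/37, 90/221], [90/109, 90/101]]; det S = 8754480/90020593
solve [mL_A; mL_B] = S·[w00; w01] and [mR_A; mR_B] = S·[w10; w11]:
  w00 = -1/2, w01 = -1, w10 = 1, w11 = -1/2

-1/2 -1 1 -1/2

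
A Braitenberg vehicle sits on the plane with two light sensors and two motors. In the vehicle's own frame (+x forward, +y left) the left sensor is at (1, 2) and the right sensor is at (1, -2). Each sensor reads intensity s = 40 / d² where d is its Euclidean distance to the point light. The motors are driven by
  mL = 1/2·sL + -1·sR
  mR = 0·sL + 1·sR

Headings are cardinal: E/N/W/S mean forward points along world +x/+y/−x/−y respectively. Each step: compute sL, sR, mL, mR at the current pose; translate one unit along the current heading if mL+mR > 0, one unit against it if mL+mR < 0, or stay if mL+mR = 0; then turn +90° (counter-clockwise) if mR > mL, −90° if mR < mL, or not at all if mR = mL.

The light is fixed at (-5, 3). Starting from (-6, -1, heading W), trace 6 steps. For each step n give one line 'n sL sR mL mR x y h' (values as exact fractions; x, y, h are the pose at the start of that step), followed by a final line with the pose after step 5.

0 1 5 -9/2 5 -6 -1 W
1 8/5 40/41 -36/205 40/41 -7 -1 S
2 4 4/5 6/5 4/5 -7 -2 E
3 40/37 8/9 -116/333 8/9 -6 -2 S
4 5/2 5/8 5/8 5/8 -6 -3 E
5 40/17 8/13 124/221 8/13 -5 -3 E
final -4 -3 N

n=0: pose=(-6,-1,W); sL=1, sR=5; mL=-9/2, mR=5; mL+mR=1/2 → advance +1; mR−mL=19/2 → turn +1·90°
n=1: pose=(-7,-1,S); sL=8/5, sR=40/41; mL=-36/205, mR=40/41; mL+mR=4/5 → advance +1; mR−mL=236/205 → turn +1·90°
n=2: pose=(-7,-2,E); sL=4, sR=4/5; mL=6/5, mR=4/5; mL+mR=2 → advance +1; mR−mL=-2/5 → turn -1·90°
n=3: pose=(-6,-2,S); sL=40/37, sR=8/9; mL=-116/333, mR=8/9; mL+mR=20/37 → advance +1; mR−mL=412/333 → turn +1·90°
n=4: pose=(-6,-3,E); sL=5/2, sR=5/8; mL=5/8, mR=5/8; mL+mR=5/4 → advance +1; mR−mL=0 → turn +0·90°
n=5: pose=(-5,-3,E); sL=40/17, sR=8/13; mL=124/221, mR=8/13; mL+mR=20/17 → advance +1; mR−mL=12/221 → turn +1·90°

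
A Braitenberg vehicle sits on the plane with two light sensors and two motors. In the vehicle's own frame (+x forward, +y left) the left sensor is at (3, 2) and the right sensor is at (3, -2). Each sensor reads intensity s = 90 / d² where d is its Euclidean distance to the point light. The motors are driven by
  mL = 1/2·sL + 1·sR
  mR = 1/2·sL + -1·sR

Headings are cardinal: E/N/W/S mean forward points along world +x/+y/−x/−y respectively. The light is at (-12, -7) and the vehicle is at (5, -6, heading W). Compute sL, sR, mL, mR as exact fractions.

90/197 18/41 5391/8077 -1701/8077

left sensor world pos  = (2, -8); dL² = 197
right sensor world pos = (2, -4); dR² = 205
sL = 90/197 = 90/197
sR = 90/205 = 18/41
mL = 1/2·sL + 1·sR = 5391/8077
mR = 1/2·sL + -1·sR = -1701/8077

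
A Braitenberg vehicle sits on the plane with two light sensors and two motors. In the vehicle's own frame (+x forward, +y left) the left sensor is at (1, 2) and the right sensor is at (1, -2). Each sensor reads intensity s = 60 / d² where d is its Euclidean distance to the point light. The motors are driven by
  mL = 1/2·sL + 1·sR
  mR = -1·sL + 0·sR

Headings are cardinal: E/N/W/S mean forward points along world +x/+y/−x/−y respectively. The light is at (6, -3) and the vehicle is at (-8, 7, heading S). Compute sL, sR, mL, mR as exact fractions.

left sensor world pos  = (-6, 6); dL² = 225
right sensor world pos = (-10, 6); dR² = 337
sL = 60/225 = 4/15
sR = 60/337 = 60/337
mL = 1/2·sL + 1·sR = 1574/5055
mR = -1·sL + 0·sR = -4/15

4/15 60/337 1574/5055 -4/15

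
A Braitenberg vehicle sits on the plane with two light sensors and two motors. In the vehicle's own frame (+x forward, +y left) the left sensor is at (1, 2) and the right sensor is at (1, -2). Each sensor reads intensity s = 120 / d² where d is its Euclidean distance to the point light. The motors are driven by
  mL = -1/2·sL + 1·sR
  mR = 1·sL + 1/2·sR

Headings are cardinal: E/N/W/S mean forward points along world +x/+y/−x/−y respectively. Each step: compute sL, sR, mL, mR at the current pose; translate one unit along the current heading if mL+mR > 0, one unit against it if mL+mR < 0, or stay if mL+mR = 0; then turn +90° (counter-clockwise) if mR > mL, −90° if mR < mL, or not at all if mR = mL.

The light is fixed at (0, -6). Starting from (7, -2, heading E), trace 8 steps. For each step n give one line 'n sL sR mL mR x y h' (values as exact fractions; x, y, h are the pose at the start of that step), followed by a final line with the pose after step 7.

n=0: pose=(7,-2,E); sL=6/5, sR=30/17; mL=99/85, mR=177/85; mL+mR=276/85 → advance +1; mR−mL=78/85 → turn +1·90°
n=1: pose=(8,-2,N); sL=120/61, sR=24/25; mL=-36/1525, mR=3732/1525; mL+mR=3696/1525 → advance +1; mR−mL=3768/1525 → turn +1·90°
n=2: pose=(8,-1,W); sL=60/29, sR=60/49; mL=270/1421, mR=3810/1421; mL+mR=4080/1421 → advance +1; mR−mL=3540/1421 → turn +1·90°
n=3: pose=(7,-1,S); sL=120/97, sR=120/41; mL=9180/3977, mR=10740/3977; mL+mR=19920/3977 → advance +1; mR−mL=1560/3977 → turn +1·90°
n=4: pose=(7,-2,E); sL=6/5, sR=30/17; mL=99/85, mR=177/85; mL+mR=276/85 → advance +1; mR−mL=78/85 → turn +1·90°
n=5: pose=(8,-2,N); sL=120/61, sR=24/25; mL=-36/1525, mR=3732/1525; mL+mR=3696/1525 → advance +1; mR−mL=3768/1525 → turn +1·90°
n=6: pose=(8,-1,W); sL=60/29, sR=60/49; mL=270/1421, mR=3810/1421; mL+mR=4080/1421 → advance +1; mR−mL=3540/1421 → turn +1·90°
n=7: pose=(7,-1,S); sL=120/97, sR=120/41; mL=9180/3977, mR=10740/3977; mL+mR=19920/3977 → advance +1; mR−mL=1560/3977 → turn +1·90°

0 6/5 30/17 99/85 177/85 7 -2 E
1 120/61 24/25 -36/1525 3732/1525 8 -2 N
2 60/29 60/49 270/1421 3810/1421 8 -1 W
3 120/97 120/41 9180/3977 10740/3977 7 -1 S
4 6/5 30/17 99/85 177/85 7 -2 E
5 120/61 24/25 -36/1525 3732/1525 8 -2 N
6 60/29 60/49 270/1421 3810/1421 8 -1 W
7 120/97 120/41 9180/3977 10740/3977 7 -1 S
final 7 -2 E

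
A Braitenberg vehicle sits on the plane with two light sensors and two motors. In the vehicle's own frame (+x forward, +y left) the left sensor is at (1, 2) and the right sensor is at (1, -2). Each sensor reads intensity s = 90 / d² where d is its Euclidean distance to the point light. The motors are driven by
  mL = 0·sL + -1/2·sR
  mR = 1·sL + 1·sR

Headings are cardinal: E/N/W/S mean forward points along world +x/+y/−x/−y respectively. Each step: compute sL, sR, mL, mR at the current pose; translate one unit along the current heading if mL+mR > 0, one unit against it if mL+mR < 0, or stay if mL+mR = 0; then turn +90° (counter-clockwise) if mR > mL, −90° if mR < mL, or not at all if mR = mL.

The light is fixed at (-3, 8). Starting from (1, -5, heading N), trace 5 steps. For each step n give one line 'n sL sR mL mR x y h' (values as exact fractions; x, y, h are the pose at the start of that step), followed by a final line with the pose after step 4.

0 45/74 1/2 -1/4 41/37 1 -5 N
1 18/41 90/109 -45/109 5652/4469 1 -4 W
2 45/97 9/17 -9/34 1638/1649 0 -4 S
3 90/137 90/241 -45/241 34020/33017 0 -5 E
4 45/74 1/2 -1/4 41/37 1 -5 N
final 1 -4 W

n=0: pose=(1,-5,N); sL=45/74, sR=1/2; mL=-1/4, mR=41/37; mL+mR=127/148 → advance +1; mR−mL=201/148 → turn +1·90°
n=1: pose=(1,-4,W); sL=18/41, sR=90/109; mL=-45/109, mR=5652/4469; mL+mR=3807/4469 → advance +1; mR−mL=7497/4469 → turn +1·90°
n=2: pose=(0,-4,S); sL=45/97, sR=9/17; mL=-9/34, mR=1638/1649; mL+mR=2403/3298 → advance +1; mR−mL=4149/3298 → turn +1·90°
n=3: pose=(0,-5,E); sL=90/137, sR=90/241; mL=-45/241, mR=34020/33017; mL+mR=27855/33017 → advance +1; mR−mL=40185/33017 → turn +1·90°
n=4: pose=(1,-5,N); sL=45/74, sR=1/2; mL=-1/4, mR=41/37; mL+mR=127/148 → advance +1; mR−mL=201/148 → turn +1·90°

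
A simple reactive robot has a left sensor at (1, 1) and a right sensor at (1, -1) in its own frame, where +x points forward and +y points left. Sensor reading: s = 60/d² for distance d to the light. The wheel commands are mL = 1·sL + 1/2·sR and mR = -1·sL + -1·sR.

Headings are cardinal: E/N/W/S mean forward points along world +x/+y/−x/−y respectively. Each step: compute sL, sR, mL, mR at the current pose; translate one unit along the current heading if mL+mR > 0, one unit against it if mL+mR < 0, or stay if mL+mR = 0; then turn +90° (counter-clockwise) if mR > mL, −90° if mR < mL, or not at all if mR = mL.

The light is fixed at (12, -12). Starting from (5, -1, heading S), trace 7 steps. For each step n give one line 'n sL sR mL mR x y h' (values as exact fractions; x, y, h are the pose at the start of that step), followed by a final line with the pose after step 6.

0 15/34 15/41 435/697 -1125/1394 5 -1 S
1 12/37 60/233 3906/8621 -5016/8621 5 0 W
2 30/109 30/97 4545/10573 -6180/10573 6 0 N
3 60/169 12/25 2514/4225 -3528/4225 6 -1 E
4 15/34 15/41 435/697 -1125/1394 5 -1 S
5 12/37 60/233 3906/8621 -5016/8621 5 0 W
6 30/109 30/97 4545/10573 -6180/10573 6 0 N
final 6 -1 E

n=0: pose=(5,-1,S); sL=15/34, sR=15/41; mL=435/697, mR=-1125/1394; mL+mR=-15/82 → advance -1; mR−mL=-1995/1394 → turn -1·90°
n=1: pose=(5,0,W); sL=12/37, sR=60/233; mL=3906/8621, mR=-5016/8621; mL+mR=-30/233 → advance -1; mR−mL=-8922/8621 → turn -1·90°
n=2: pose=(6,0,N); sL=30/109, sR=30/97; mL=4545/10573, mR=-6180/10573; mL+mR=-15/97 → advance -1; mR−mL=-10725/10573 → turn -1·90°
n=3: pose=(6,-1,E); sL=60/169, sR=12/25; mL=2514/4225, mR=-3528/4225; mL+mR=-6/25 → advance -1; mR−mL=-6042/4225 → turn -1·90°
n=4: pose=(5,-1,S); sL=15/34, sR=15/41; mL=435/697, mR=-1125/1394; mL+mR=-15/82 → advance -1; mR−mL=-1995/1394 → turn -1·90°
n=5: pose=(5,0,W); sL=12/37, sR=60/233; mL=3906/8621, mR=-5016/8621; mL+mR=-30/233 → advance -1; mR−mL=-8922/8621 → turn -1·90°
n=6: pose=(6,0,N); sL=30/109, sR=30/97; mL=4545/10573, mR=-6180/10573; mL+mR=-15/97 → advance -1; mR−mL=-10725/10573 → turn -1·90°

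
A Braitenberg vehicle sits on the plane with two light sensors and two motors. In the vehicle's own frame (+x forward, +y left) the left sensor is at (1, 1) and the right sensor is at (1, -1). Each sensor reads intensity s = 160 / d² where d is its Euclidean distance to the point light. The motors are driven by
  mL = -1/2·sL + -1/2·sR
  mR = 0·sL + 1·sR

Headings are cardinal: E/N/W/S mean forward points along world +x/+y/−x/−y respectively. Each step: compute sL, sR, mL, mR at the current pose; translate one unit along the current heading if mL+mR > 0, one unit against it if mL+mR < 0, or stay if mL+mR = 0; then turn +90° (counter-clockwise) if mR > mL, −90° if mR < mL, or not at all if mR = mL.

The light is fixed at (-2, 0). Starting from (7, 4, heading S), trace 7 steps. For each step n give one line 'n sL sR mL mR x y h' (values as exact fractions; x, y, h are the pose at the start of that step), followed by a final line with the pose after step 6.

0 160/109 160/73 -14560/7957 160/73 7 4 S
1 40/29 20/13 -550/377 20/13 7 3 E
2 160/97 160/137 -18720/13289 160/137 8 3 N
3 80/41 16/9 -688/369 16/9 8 2 W
4 32/29 160/101 -3936/2929 160/101 9 2 S
5 40/37 10/9 -365/333 10/9 9 1 E
6 32/25 160/173 -4768/4325 160/173 10 1 N
final 10 0 W

n=0: pose=(7,4,S); sL=160/109, sR=160/73; mL=-14560/7957, mR=160/73; mL+mR=2880/7957 → advance +1; mR−mL=32000/7957 → turn +1·90°
n=1: pose=(7,3,E); sL=40/29, sR=20/13; mL=-550/377, mR=20/13; mL+mR=30/377 → advance +1; mR−mL=1130/377 → turn +1·90°
n=2: pose=(8,3,N); sL=160/97, sR=160/137; mL=-18720/13289, mR=160/137; mL+mR=-3200/13289 → advance -1; mR−mL=34240/13289 → turn +1·90°
n=3: pose=(8,2,W); sL=80/41, sR=16/9; mL=-688/369, mR=16/9; mL+mR=-32/369 → advance -1; mR−mL=448/123 → turn +1·90°
n=4: pose=(9,2,S); sL=32/29, sR=160/101; mL=-3936/2929, mR=160/101; mL+mR=704/2929 → advance +1; mR−mL=8576/2929 → turn +1·90°
n=5: pose=(9,1,E); sL=40/37, sR=10/9; mL=-365/333, mR=10/9; mL+mR=5/333 → advance +1; mR−mL=245/111 → turn +1·90°
n=6: pose=(10,1,N); sL=32/25, sR=160/173; mL=-4768/4325, mR=160/173; mL+mR=-768/4325 → advance -1; mR−mL=8768/4325 → turn +1·90°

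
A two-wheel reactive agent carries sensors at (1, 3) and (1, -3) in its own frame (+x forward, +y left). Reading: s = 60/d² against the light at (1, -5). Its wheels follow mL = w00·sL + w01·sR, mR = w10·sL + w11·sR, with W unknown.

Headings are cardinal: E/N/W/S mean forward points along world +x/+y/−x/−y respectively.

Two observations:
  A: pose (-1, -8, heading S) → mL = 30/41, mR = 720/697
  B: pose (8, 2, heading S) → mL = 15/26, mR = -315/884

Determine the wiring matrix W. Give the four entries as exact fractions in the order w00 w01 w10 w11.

0 1/2 1/2 -1/2

obs A: pose=(-1,-8,S) → sL=60/17, sR=60/41, mL=30/41, mR=720/697
obs B: pose=(8,2,S) → sL=15/34, sR=15/13, mL=15/26, mR=-315/884
sensor matrix S = [[60/17, 60/41], [15/34, 15/13]]; det S = 31050/9061
solve [mL_A; mL_B] = S·[w00; w01] and [mR_A; mR_B] = S·[w10; w11]:
  w00 = 0, w01 = 1/2, w10 = 1/2, w11 = -1/2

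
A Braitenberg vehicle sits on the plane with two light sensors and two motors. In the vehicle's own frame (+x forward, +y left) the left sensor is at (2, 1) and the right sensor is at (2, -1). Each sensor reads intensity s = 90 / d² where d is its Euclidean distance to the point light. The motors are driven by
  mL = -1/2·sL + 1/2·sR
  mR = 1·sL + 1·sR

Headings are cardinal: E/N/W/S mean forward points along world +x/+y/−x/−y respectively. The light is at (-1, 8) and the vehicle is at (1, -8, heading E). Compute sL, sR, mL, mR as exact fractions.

left sensor world pos  = (3, -7); dL² = 241
right sensor world pos = (3, -9); dR² = 305
sL = 90/241 = 90/241
sR = 90/305 = 18/61
mL = -1/2·sL + 1/2·sR = -576/14701
mR = 1·sL + 1·sR = 9828/14701

90/241 18/61 -576/14701 9828/14701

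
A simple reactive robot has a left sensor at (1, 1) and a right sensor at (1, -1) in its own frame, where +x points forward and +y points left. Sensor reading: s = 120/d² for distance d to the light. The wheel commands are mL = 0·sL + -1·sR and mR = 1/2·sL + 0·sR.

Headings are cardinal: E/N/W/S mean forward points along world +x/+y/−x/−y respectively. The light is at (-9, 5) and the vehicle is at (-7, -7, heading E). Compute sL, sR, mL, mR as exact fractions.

12/13 60/89 -60/89 6/13

left sensor world pos  = (-6, -6); dL² = 130
right sensor world pos = (-6, -8); dR² = 178
sL = 120/130 = 12/13
sR = 120/178 = 60/89
mL = 0·sL + -1·sR = -60/89
mR = 1/2·sL + 0·sR = 6/13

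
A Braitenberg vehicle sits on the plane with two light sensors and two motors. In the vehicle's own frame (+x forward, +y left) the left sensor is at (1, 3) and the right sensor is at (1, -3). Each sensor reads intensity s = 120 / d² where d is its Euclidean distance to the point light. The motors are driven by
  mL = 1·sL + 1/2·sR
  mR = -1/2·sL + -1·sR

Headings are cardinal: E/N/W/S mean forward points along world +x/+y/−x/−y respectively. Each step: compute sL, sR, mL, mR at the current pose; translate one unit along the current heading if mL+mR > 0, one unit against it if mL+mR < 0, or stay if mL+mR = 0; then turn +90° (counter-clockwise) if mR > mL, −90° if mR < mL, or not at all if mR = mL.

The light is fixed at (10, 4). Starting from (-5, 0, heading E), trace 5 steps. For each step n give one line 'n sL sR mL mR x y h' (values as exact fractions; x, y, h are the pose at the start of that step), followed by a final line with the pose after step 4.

0 120/197 24/49 8244/9653 -7668/9653 -5 0 E
1 60/73 60/157 11610/11461 -9090/11461 -4 0 S
2 120/289 120/229 44820/66181 -48420/66181 -4 -1 W
3 15/34 30/29 945/986 -2475/1972 -3 -1 N
4 40/51 8/15 268/255 -236/255 -3 -2 E
final -2 -2 S

n=0: pose=(-5,0,E); sL=120/197, sR=24/49; mL=8244/9653, mR=-7668/9653; mL+mR=576/9653 → advance +1; mR−mL=-15912/9653 → turn -1·90°
n=1: pose=(-4,0,S); sL=60/73, sR=60/157; mL=11610/11461, mR=-9090/11461; mL+mR=2520/11461 → advance +1; mR−mL=-20700/11461 → turn -1·90°
n=2: pose=(-4,-1,W); sL=120/289, sR=120/229; mL=44820/66181, mR=-48420/66181; mL+mR=-3600/66181 → advance -1; mR−mL=-93240/66181 → turn -1·90°
n=3: pose=(-3,-1,N); sL=15/34, sR=30/29; mL=945/986, mR=-2475/1972; mL+mR=-585/1972 → advance -1; mR−mL=-4365/1972 → turn -1·90°
n=4: pose=(-3,-2,E); sL=40/51, sR=8/15; mL=268/255, mR=-236/255; mL+mR=32/255 → advance +1; mR−mL=-168/85 → turn -1·90°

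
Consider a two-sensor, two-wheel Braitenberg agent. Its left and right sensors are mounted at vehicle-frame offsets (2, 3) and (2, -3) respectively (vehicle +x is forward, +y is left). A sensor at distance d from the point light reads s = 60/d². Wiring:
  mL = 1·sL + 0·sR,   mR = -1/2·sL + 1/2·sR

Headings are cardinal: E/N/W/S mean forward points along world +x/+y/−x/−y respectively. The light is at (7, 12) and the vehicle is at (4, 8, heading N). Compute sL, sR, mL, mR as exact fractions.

left sensor world pos  = (1, 10); dL² = 40
right sensor world pos = (7, 10); dR² = 4
sL = 60/40 = 3/2
sR = 60/4 = 15
mL = 1·sL + 0·sR = 3/2
mR = -1/2·sL + 1/2·sR = 27/4

3/2 15 3/2 27/4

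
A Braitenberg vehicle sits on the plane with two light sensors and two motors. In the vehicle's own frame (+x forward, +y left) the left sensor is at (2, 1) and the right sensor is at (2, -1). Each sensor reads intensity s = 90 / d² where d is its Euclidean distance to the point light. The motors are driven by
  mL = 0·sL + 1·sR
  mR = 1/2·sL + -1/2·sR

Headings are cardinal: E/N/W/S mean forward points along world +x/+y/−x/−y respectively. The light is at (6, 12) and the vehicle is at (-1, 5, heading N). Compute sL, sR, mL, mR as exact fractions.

90/89 90/61 90/61 -1260/5429

left sensor world pos  = (-2, 7); dL² = 89
right sensor world pos = (0, 7); dR² = 61
sL = 90/89 = 90/89
sR = 90/61 = 90/61
mL = 0·sL + 1·sR = 90/61
mR = 1/2·sL + -1/2·sR = -1260/5429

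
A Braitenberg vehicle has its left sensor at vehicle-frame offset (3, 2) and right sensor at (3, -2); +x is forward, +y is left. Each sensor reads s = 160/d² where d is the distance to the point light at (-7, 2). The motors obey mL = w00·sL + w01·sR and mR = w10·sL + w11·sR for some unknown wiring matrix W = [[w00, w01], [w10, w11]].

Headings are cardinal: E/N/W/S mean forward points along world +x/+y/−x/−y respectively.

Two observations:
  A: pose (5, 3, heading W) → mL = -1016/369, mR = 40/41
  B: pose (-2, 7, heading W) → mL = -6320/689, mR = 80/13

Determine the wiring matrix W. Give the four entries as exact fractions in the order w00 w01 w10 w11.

obs A: pose=(5,3,W) → sL=80/41, sR=16/9, mL=-1016/369, mR=40/41
obs B: pose=(-2,7,W) → sL=160/13, sR=160/53, mL=-6320/689, mR=80/13
sensor matrix S = [[80/41, 16/9], [160/13, 160/53]]; det S = -4065280/254241
solve [mL_A; mL_B] = S·[w00; w01] and [mR_A; mR_B] = S·[w10; w11]:
  w00 = -1/2, w01 = -1, w10 = 1/2, w11 = 0

-1/2 -1 1/2 0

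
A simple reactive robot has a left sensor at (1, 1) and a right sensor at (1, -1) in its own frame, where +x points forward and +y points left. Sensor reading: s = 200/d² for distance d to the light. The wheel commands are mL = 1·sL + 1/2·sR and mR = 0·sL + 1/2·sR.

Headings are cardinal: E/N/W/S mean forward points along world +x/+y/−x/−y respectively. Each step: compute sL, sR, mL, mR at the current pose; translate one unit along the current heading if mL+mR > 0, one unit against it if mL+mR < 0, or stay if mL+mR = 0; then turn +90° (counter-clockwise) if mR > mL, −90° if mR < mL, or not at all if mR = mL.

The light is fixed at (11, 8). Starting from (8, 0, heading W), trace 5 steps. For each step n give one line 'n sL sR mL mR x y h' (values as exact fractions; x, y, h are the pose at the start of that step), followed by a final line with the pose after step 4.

0 200/97 40/13 4540/1261 20/13 8 0 W
1 100/37 100/29 4750/1073 50/29 7 0 N
2 40/9 200/73 3820/657 100/73 7 1 E
3 50/17 5/2 285/68 5/4 8 1 S
4 200/97 40/13 4540/1261 20/13 8 0 W
final 7 0 N

n=0: pose=(8,0,W); sL=200/97, sR=40/13; mL=4540/1261, mR=20/13; mL+mR=6480/1261 → advance +1; mR−mL=-200/97 → turn -1·90°
n=1: pose=(7,0,N); sL=100/37, sR=100/29; mL=4750/1073, mR=50/29; mL+mR=6600/1073 → advance +1; mR−mL=-100/37 → turn -1·90°
n=2: pose=(7,1,E); sL=40/9, sR=200/73; mL=3820/657, mR=100/73; mL+mR=4720/657 → advance +1; mR−mL=-40/9 → turn -1·90°
n=3: pose=(8,1,S); sL=50/17, sR=5/2; mL=285/68, mR=5/4; mL+mR=185/34 → advance +1; mR−mL=-50/17 → turn -1·90°
n=4: pose=(8,0,W); sL=200/97, sR=40/13; mL=4540/1261, mR=20/13; mL+mR=6480/1261 → advance +1; mR−mL=-200/97 → turn -1·90°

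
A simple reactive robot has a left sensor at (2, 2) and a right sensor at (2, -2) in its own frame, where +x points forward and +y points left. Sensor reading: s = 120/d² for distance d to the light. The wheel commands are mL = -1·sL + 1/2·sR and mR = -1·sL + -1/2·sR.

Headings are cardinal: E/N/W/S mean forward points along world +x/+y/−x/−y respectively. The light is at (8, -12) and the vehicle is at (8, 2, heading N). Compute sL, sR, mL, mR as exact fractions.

6/13 6/13 -3/13 -9/13

left sensor world pos  = (6, 4); dL² = 260
right sensor world pos = (10, 4); dR² = 260
sL = 120/260 = 6/13
sR = 120/260 = 6/13
mL = -1·sL + 1/2·sR = -3/13
mR = -1·sL + -1/2·sR = -9/13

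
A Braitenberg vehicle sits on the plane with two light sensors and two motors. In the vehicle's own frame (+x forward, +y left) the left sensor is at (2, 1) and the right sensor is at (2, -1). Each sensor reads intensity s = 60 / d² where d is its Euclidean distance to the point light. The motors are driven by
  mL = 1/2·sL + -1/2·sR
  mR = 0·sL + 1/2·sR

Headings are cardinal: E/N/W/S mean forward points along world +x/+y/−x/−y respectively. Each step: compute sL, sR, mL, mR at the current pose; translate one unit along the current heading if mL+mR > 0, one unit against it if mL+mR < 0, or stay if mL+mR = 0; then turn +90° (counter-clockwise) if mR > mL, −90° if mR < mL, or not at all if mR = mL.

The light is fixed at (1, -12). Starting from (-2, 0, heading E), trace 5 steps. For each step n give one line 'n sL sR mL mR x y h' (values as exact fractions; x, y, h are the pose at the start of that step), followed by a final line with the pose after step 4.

0 6/17 30/61 -72/1037 15/61 -2 0 E
1 12/41 60/197 -48/8077 30/197 -1 0 N
2 3/8 15/53 39/848 15/106 -1 1 W
3 12/25 60/137 72/3425 30/137 -2 1 S
4 6/17 30/61 -72/1037 15/61 -2 0 E
final -1 0 N

n=0: pose=(-2,0,E); sL=6/17, sR=30/61; mL=-72/1037, mR=15/61; mL+mR=3/17 → advance +1; mR−mL=327/1037 → turn +1·90°
n=1: pose=(-1,0,N); sL=12/41, sR=60/197; mL=-48/8077, mR=30/197; mL+mR=6/41 → advance +1; mR−mL=1278/8077 → turn +1·90°
n=2: pose=(-1,1,W); sL=3/8, sR=15/53; mL=39/848, mR=15/106; mL+mR=3/16 → advance +1; mR−mL=81/848 → turn +1·90°
n=3: pose=(-2,1,S); sL=12/25, sR=60/137; mL=72/3425, mR=30/137; mL+mR=6/25 → advance +1; mR−mL=678/3425 → turn +1·90°
n=4: pose=(-2,0,E); sL=6/17, sR=30/61; mL=-72/1037, mR=15/61; mL+mR=3/17 → advance +1; mR−mL=327/1037 → turn +1·90°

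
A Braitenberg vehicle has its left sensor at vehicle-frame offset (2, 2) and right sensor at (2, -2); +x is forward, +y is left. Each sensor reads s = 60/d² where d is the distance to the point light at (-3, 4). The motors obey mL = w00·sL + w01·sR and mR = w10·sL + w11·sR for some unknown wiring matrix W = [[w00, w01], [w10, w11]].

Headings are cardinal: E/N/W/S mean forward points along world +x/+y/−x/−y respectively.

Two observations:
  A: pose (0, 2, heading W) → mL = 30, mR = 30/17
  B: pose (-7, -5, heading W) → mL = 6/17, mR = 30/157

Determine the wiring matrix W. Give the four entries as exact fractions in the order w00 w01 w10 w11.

0 1/2 1/2 0

obs A: pose=(0,2,W) → sL=60/17, sR=60, mL=30, mR=30/17
obs B: pose=(-7,-5,W) → sL=60/157, sR=12/17, mL=6/17, mR=30/157
sensor matrix S = [[60/17, 60], [60/157, 12/17]]; det S = -927360/45373
solve [mL_A; mL_B] = S·[w00; w01] and [mR_A; mR_B] = S·[w10; w11]:
  w00 = 0, w01 = 1/2, w10 = 1/2, w11 = 0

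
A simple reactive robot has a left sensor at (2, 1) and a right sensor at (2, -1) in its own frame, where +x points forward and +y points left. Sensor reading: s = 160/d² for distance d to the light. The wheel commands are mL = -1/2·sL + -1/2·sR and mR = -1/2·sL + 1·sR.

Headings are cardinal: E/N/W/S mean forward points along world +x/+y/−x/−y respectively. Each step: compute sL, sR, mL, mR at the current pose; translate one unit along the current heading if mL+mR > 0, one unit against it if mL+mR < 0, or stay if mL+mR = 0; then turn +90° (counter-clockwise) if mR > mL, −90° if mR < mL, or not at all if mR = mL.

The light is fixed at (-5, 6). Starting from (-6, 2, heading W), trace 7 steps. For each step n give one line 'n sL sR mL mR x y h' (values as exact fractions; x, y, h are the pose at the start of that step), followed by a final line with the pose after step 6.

0 80/17 80/9 -1040/153 1000/153 -6 2 W
1 160/37 160/37 -160/37 80/37 -5 2 S
2 20 8 -14 -2 -5 3 E
3 32 160 -96 144 -6 3 N
4 80/9 16 -112/9 104/9 -6 4 W
5 160/17 160/17 -160/17 80/17 -5 4 S
6 40 20 -30 0 -5 5 E
final -6 5 N

n=0: pose=(-6,2,W); sL=80/17, sR=80/9; mL=-1040/153, mR=1000/153; mL+mR=-40/153 → advance -1; mR−mL=40/3 → turn +1·90°
n=1: pose=(-5,2,S); sL=160/37, sR=160/37; mL=-160/37, mR=80/37; mL+mR=-80/37 → advance -1; mR−mL=240/37 → turn +1·90°
n=2: pose=(-5,3,E); sL=20, sR=8; mL=-14, mR=-2; mL+mR=-16 → advance -1; mR−mL=12 → turn +1·90°
n=3: pose=(-6,3,N); sL=32, sR=160; mL=-96, mR=144; mL+mR=48 → advance +1; mR−mL=240 → turn +1·90°
n=4: pose=(-6,4,W); sL=80/9, sR=16; mL=-112/9, mR=104/9; mL+mR=-8/9 → advance -1; mR−mL=24 → turn +1·90°
n=5: pose=(-5,4,S); sL=160/17, sR=160/17; mL=-160/17, mR=80/17; mL+mR=-80/17 → advance -1; mR−mL=240/17 → turn +1·90°
n=6: pose=(-5,5,E); sL=40, sR=20; mL=-30, mR=0; mL+mR=-30 → advance -1; mR−mL=30 → turn +1·90°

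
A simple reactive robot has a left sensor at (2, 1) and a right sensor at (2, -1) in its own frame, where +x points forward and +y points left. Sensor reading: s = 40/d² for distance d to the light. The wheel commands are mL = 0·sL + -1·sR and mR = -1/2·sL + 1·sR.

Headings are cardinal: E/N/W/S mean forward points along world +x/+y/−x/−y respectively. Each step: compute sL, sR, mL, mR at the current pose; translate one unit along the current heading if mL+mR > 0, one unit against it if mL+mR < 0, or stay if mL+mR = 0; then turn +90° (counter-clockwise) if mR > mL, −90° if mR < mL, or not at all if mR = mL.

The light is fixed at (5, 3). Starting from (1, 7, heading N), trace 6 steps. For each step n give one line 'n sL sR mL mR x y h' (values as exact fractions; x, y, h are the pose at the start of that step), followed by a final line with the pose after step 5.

n=0: pose=(1,7,N); sL=40/61, sR=8/9; mL=-8/9, mR=308/549; mL+mR=-20/61 → advance -1; mR−mL=796/549 → turn +1·90°
n=1: pose=(1,6,W); sL=1, sR=10/13; mL=-10/13, mR=7/26; mL+mR=-1/2 → advance -1; mR−mL=27/26 → turn +1·90°
n=2: pose=(2,6,S); sL=8, sR=40/17; mL=-40/17, mR=-28/17; mL+mR=-4 → advance -1; mR−mL=12/17 → turn +1·90°
n=3: pose=(2,7,E); sL=20/13, sR=4; mL=-4, mR=42/13; mL+mR=-10/13 → advance -1; mR−mL=94/13 → turn +1·90°
n=4: pose=(1,7,N); sL=40/61, sR=8/9; mL=-8/9, mR=308/549; mL+mR=-20/61 → advance -1; mR−mL=796/549 → turn +1·90°
n=5: pose=(1,6,W); sL=1, sR=10/13; mL=-10/13, mR=7/26; mL+mR=-1/2 → advance -1; mR−mL=27/26 → turn +1·90°

0 40/61 8/9 -8/9 308/549 1 7 N
1 1 10/13 -10/13 7/26 1 6 W
2 8 40/17 -40/17 -28/17 2 6 S
3 20/13 4 -4 42/13 2 7 E
4 40/61 8/9 -8/9 308/549 1 7 N
5 1 10/13 -10/13 7/26 1 6 W
final 2 6 S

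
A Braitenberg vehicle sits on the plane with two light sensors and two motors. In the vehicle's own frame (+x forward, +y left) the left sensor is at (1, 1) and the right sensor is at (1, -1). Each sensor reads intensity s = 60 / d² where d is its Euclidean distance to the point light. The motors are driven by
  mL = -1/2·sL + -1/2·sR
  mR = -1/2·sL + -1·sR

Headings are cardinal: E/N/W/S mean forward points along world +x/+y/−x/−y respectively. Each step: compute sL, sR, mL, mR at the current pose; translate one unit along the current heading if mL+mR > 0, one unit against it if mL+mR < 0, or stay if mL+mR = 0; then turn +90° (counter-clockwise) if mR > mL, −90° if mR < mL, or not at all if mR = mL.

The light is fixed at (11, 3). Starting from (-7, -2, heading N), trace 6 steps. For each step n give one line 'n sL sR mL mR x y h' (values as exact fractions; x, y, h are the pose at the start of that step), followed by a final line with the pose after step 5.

n=0: pose=(-7,-2,N); sL=60/377, sR=12/61; mL=-4092/22997, mR=-6354/22997; mL+mR=-10446/22997 → advance -1; mR−mL=-6/61 → turn -1·90°
n=1: pose=(-7,-3,E); sL=30/157, sR=30/169; mL=-4890/26533, mR=-7245/26533; mL+mR=-12135/26533 → advance -1; mR−mL=-15/169 → turn -1·90°
n=2: pose=(-8,-3,S); sL=60/373, sR=60/449; mL=-24660/167477, mR=-35850/167477; mL+mR=-60510/167477 → advance -1; mR−mL=-30/449 → turn -1·90°
n=3: pose=(-8,-2,W); sL=15/109, sR=15/104; mL=-3195/22672, mR=-2415/11336; mL+mR=-8025/22672 → advance -1; mR−mL=-15/208 → turn -1·90°
n=4: pose=(-7,-2,N); sL=60/377, sR=12/61; mL=-4092/22997, mR=-6354/22997; mL+mR=-10446/22997 → advance -1; mR−mL=-6/61 → turn -1·90°
n=5: pose=(-7,-3,E); sL=30/157, sR=30/169; mL=-4890/26533, mR=-7245/26533; mL+mR=-12135/26533 → advance -1; mR−mL=-15/169 → turn -1·90°

0 60/377 12/61 -4092/22997 -6354/22997 -7 -2 N
1 30/157 30/169 -4890/26533 -7245/26533 -7 -3 E
2 60/373 60/449 -24660/167477 -35850/167477 -8 -3 S
3 15/109 15/104 -3195/22672 -2415/11336 -8 -2 W
4 60/377 12/61 -4092/22997 -6354/22997 -7 -2 N
5 30/157 30/169 -4890/26533 -7245/26533 -7 -3 E
final -8 -3 S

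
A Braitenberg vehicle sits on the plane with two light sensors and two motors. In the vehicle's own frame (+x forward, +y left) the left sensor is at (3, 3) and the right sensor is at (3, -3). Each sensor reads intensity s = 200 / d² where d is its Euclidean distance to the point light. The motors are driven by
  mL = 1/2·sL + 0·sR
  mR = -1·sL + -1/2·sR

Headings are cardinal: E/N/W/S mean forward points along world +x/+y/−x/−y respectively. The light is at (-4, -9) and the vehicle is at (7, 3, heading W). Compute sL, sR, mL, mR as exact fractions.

left sensor world pos  = (4, 0); dL² = 145
right sensor world pos = (4, 6); dR² = 289
sL = 200/145 = 40/29
sR = 200/289 = 200/289
mL = 1/2·sL + 0·sR = 20/29
mR = -1·sL + -1/2·sR = -14460/8381

40/29 200/289 20/29 -14460/8381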